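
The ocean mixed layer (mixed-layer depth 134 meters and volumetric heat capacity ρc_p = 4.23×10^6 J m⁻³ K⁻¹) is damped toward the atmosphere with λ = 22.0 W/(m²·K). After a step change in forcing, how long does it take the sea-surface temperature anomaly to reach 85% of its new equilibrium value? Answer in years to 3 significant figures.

1.55 years

Areal heat capacity C = ρc_p × D = 4.23×10^6 × 134 = 5.67×10^8 J m⁻² K⁻¹.
τ = C / λ = 5.67×10^8 / 22.0 = 2.58×10^7 s.
Fraction reached: 1 − e^(−t/τ) = 0.85 ⇒ t = −τ ln(1 − 0.85) = τ × 1.90.
t = 4.89×10^7 s = 1.55 years.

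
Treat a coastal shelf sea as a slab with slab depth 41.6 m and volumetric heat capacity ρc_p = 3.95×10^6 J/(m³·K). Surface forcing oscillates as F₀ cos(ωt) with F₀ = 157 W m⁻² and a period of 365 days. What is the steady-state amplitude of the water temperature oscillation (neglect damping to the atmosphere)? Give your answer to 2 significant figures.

4.8 K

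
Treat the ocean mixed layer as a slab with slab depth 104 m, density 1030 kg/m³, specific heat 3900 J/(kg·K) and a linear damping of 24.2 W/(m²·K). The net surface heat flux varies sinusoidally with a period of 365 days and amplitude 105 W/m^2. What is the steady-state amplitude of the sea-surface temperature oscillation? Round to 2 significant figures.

Areal heat capacity C = ρ c_p D = 1030 × 3900 × 104 = 4.18×10^8 J/(m²·K).
Angular frequency ω = 2π / T = 2π / 3.15×10^7 s = 1.99×10^-7 s⁻¹.
√((Cω)² + λ²) = √((83.2)² + 24.2²) = 86.7 W/(m²·K).
Amplitude A = F₀ / √((Cω)²+λ²) = 105 / 86.7 = 1.21 K.

1.2 K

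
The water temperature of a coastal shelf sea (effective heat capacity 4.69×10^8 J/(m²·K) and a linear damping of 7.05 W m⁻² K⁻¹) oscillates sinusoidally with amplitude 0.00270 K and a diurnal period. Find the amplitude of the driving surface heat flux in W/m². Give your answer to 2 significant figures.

Areal heat capacity C = 4.69×10^8 J/(m²·K) (given).
ω = 2π / 86400 s = 7.27×10^-5 s⁻¹.
√((Cω)² + λ²) = √((34100)² + 7.05²) = 34100 W/(m²·K).
F₀ = A × √((Cω)²+λ²) = 0.00270 × 34100 = 92.1 W/m².

92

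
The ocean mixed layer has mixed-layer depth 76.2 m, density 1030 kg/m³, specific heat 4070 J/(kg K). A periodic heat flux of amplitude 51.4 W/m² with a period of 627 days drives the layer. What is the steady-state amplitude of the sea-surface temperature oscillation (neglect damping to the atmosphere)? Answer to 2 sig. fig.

1.4 K

Areal heat capacity C = ρ c_p D = 1030 × 4070 × 76.2 = 3.19×10^8 J m⁻² K⁻¹.
Angular frequency ω = 2π / T = 2π / 5.42×10^7 s = 1.16×10^-7 s⁻¹.
Cω = 3.19×10^8 × 1.16×10^-7 = 37.0 W/(m²·K).
Amplitude A = F₀ / (Cω) = 51.4 / 37.0 = 1.39 K.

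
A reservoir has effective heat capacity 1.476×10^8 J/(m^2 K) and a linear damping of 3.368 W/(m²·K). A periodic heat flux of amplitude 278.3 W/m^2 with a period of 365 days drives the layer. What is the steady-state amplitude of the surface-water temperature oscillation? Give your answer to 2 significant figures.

9.4 K

Areal heat capacity C = 1.476×10^8 J/(m^2 K) (given).
Angular frequency ω = 2π / T = 2π / 3.15×10^7 s = 1.99×10^-7 s⁻¹.
√((Cω)² + λ²) = √((29.4)² + 3.368²) = 29.6 W/(m²·K).
Amplitude A = F₀ / √((Cω)²+λ²) = 278.3 / 29.6 = 9.40 K.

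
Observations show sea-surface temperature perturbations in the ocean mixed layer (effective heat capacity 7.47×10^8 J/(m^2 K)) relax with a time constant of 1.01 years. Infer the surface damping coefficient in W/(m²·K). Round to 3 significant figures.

Areal heat capacity C = 7.47×10^8 J/(m^2 K) (given).
τ = 1.01 years = 3.19×10^7 s.
λ = C / τ = 7.47×10^8 / 3.19×10^7 = 23.4 W/(m²·K).

23.4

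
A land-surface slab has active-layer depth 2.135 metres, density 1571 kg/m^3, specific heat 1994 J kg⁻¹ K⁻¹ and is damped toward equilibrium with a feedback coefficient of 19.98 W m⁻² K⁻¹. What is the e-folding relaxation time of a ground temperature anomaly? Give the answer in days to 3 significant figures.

Areal heat capacity C = ρ c_p D = 1571 × 1994 × 2.135 = 6.69×10^6 J/(m^2 K).
Relaxation time τ = C / λ = 6.69×10^6 / 19.98 = 3.35×10^5 s.
In days: 3.35×10^5 s / (86400 s/day) = 3.87 days.

3.87 days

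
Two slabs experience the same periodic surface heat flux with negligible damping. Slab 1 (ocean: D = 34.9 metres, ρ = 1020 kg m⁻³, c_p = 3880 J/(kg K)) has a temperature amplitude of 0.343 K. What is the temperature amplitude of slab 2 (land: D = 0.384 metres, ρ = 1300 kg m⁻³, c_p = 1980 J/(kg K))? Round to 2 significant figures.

48 K

C_ocean = 1.38×10^8 J/(m²·K); C_land = 9.88×10^5 J/(m²·K).
A ∝ 1/C ⇒ A_land = A_ocean × C_ocean/C_land = 0.343 × 140 = 47.9 K.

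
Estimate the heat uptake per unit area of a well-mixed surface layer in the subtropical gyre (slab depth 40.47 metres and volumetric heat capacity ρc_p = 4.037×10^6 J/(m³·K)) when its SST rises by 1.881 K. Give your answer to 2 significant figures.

3.1×10^8

Areal heat capacity C = ρc_p × D = 4.037×10^6 × 40.47 = 1.63×10^8 J/(m²·K).
ΔQ = C ΔT = 1.63×10^8 × 1.881 = 3.07×10^8 J/m².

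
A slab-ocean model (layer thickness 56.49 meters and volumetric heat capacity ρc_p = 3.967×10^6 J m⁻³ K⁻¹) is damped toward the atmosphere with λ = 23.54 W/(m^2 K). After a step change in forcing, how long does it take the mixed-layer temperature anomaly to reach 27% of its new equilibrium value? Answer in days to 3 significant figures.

34.7 days

Areal heat capacity C = ρc_p × D = 3.967×10^6 × 56.49 = 2.24×10^8 J/(m²·K).
τ = C / λ = 2.24×10^8 / 23.54 = 9.52×10^6 s.
Fraction reached: 1 − e^(−t/τ) = 0.27 ⇒ t = −τ ln(1 − 0.27) = τ × 0.315.
t = 3.00×10^6 s = 34.7 days.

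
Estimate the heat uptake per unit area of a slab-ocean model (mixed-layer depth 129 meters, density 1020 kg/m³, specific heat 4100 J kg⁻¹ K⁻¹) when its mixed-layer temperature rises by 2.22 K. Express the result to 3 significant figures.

1.20×10^9

Areal heat capacity C = ρ c_p D = 1020 × 4100 × 129 = 5.39×10^8 J/(m²·K).
ΔQ = C ΔT = 5.39×10^8 × 2.22 = 1.20×10^9 J/m².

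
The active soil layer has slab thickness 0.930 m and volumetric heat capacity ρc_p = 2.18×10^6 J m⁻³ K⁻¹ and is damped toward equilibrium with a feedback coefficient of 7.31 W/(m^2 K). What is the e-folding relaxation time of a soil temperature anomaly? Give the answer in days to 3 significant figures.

3.21 days

Areal heat capacity C = ρc_p × D = 2.18×10^6 × 0.930 = 2.03×10^6 J/(m^2 K).
Relaxation time τ = C / λ = 2.03×10^6 / 7.31 = 2.77×10^5 s.
In days: 2.77×10^5 s / (86400 s/day) = 3.21 days.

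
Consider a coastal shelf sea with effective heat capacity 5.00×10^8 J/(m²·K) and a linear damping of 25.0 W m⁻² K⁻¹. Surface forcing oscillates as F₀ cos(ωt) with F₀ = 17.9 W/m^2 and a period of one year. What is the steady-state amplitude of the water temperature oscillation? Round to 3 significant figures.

Areal heat capacity C = 5.00×10^8 J/(m²·K) (given).
Angular frequency ω = 2π / T = 2π / 3.15×10^7 s = 1.99×10^-7 s⁻¹.
√((Cω)² + λ²) = √((99.6)² + 25.0²) = 103 W/(m²·K).
Amplitude A = F₀ / √((Cω)²+λ²) = 17.9 / 103 = 0.174 K.

0.174 K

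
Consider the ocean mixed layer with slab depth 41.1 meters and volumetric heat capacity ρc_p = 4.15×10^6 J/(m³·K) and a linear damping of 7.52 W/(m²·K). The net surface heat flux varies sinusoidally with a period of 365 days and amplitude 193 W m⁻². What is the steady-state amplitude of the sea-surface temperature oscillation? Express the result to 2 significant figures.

5.5 K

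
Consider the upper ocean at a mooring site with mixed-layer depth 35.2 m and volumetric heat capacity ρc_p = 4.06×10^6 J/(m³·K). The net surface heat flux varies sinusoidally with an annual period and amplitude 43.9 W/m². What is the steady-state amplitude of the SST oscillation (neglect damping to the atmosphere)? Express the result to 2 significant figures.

1.5 K

Areal heat capacity C = ρc_p × D = 4.06×10^6 × 35.2 = 1.43×10^8 J/(m^2 K).
Angular frequency ω = 2π / T = 2π / 3.15×10^7 s = 1.99×10^-7 s⁻¹.
Cω = 1.43×10^8 × 1.99×10^-7 = 28.5 W/(m²·K).
Amplitude A = F₀ / (Cω) = 43.9 / 28.5 = 1.54 K.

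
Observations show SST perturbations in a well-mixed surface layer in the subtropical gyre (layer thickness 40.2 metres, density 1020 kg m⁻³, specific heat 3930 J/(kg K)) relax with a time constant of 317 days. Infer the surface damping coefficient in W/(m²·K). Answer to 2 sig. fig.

Areal heat capacity C = ρ c_p D = 1020 × 3930 × 40.2 = 1.61×10^8 J/(m²·K).
τ = 317 days = 2.74×10^7 s.
λ = C / τ = 1.61×10^8 / 2.74×10^7 = 5.88 W/(m²·K).

5.9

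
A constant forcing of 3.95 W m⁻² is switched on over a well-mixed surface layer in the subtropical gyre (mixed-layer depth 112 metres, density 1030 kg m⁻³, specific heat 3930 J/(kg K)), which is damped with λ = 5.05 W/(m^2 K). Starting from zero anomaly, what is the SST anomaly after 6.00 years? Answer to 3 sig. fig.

Areal heat capacity C = ρ c_p D = 1030 × 3930 × 112 = 4.53×10^8 J/(m^2 K).
τ = C / λ = 4.53×10^8 / 5.05 = 8.98×10^7 s.
Equilibrium anomaly ΔT_eq = F / λ = 3.95 / 5.05 = 0.782 K.
t = 6.00 years = 1.89×10^8 s, so t/τ = 2.11.
ΔT(t) = ΔT_eq (1 − e^(−t/τ)) = 0.782 × (1 − e^−2.11) = 0.687 K.

0.687 K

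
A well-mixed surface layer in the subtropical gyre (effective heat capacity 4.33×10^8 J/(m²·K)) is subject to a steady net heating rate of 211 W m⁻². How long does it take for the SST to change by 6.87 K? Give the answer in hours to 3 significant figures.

3920 hours

Areal heat capacity C = 4.33×10^8 J/(m²·K) (given).
Time required: Δt = C ΔT / F = 4.33×10^8 × 6.87 / 211 = 1.41×10^7 s.
In hours: 1.41×10^7 s / (3600 s/hour) = 3920 hours.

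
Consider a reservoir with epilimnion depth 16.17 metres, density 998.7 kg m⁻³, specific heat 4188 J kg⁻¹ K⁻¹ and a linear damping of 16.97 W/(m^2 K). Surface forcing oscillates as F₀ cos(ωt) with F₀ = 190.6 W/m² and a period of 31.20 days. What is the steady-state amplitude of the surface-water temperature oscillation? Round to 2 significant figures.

1.2 K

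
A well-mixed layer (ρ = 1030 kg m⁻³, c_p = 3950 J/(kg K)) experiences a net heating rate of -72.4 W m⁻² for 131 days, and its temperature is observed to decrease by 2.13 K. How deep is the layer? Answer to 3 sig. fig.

94.6 m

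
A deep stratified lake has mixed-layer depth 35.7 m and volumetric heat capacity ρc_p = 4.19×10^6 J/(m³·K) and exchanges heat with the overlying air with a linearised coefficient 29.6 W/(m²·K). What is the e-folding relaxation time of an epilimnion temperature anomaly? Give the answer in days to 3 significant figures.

58.5 days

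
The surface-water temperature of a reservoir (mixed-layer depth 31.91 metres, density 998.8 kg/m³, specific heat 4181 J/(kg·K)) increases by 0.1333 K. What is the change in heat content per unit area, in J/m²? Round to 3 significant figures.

1.78×10^7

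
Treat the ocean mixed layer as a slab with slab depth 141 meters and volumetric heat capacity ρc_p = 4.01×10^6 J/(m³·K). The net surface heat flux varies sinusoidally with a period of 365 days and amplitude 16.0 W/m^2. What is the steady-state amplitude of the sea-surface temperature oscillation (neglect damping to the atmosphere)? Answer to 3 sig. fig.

0.142 K

Areal heat capacity C = ρc_p × D = 4.01×10^6 × 141 = 5.65×10^8 J m⁻² K⁻¹.
Angular frequency ω = 2π / T = 2π / 3.15×10^7 s = 1.99×10^-7 s⁻¹.
Cω = 5.65×10^8 × 1.99×10^-7 = 113 W/(m²·K).
Amplitude A = F₀ / (Cω) = 16.0 / 113 = 0.142 K.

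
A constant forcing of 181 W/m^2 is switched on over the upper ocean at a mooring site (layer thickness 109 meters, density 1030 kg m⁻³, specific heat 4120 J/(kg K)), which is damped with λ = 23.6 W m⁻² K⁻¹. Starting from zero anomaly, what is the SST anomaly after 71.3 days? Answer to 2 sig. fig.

2.1 K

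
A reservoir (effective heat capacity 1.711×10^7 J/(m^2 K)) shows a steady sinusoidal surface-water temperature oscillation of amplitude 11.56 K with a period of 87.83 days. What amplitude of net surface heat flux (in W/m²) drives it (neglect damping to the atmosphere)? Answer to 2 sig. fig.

Areal heat capacity C = 1.711×10^7 J/(m^2 K) (given).
ω = 2π / 7.59×10^6 s = 8.28×10^-7 s⁻¹.
Cω = 1.71×10^7 × 8.28×10^-7 = 14.2 W/(m²·K).
F₀ = A × Cω = 11.56 × 14.2 = 164 W/m².

160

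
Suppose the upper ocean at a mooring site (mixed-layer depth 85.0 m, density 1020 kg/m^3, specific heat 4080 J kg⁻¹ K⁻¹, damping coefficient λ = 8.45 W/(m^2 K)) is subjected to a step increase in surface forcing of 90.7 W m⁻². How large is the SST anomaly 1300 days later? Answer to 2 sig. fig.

Areal heat capacity C = ρ c_p D = 1020 × 4080 × 85.0 = 3.54×10^8 J/(m²·K).
τ = C / λ = 3.54×10^8 / 8.45 = 4.19×10^7 s.
Equilibrium anomaly ΔT_eq = F / λ = 90.7 / 8.45 = 10.7 K.
t = 1300 days = 1.12×10^8 s, so t/τ = 2.68.
ΔT(t) = ΔT_eq (1 − e^(−t/τ)) = 10.7 × (1 − e^−2.68) = 10.0 K.

10 K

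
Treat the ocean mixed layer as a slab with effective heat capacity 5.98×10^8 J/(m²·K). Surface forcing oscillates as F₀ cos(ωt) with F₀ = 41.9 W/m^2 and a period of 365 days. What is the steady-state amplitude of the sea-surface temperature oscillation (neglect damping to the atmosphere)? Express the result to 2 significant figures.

Areal heat capacity C = 5.98×10^8 J/(m²·K) (given).
Angular frequency ω = 2π / T = 2π / 3.15×10^7 s = 1.99×10^-7 s⁻¹.
Cω = 5.98×10^8 × 1.99×10^-7 = 119 W/(m²·K).
Amplitude A = F₀ / (Cω) = 41.9 / 119 = 0.352 K.

0.35 K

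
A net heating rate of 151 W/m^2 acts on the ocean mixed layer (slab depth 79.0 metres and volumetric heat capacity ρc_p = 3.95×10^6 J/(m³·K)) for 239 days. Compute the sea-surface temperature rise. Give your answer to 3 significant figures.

Areal heat capacity C = ρc_p × D = 3.95×10^6 × 79.0 = 3.12×10^8 J/(m²·K).
Net heat input Q = F Δt = 151 × (239 days × 86400 s/day) = 3.12×10^9 J/m².
ΔT = Q / C = 3.12×10^9 / 3.12×10^8 = 9.99 K.

9.99 K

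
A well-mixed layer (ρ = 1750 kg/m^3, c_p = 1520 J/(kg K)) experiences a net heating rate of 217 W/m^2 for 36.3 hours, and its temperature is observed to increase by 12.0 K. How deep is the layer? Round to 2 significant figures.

Heat input Q = F Δt = 217 × 1.31×10^5 s = 2.84×10^7 J/m².
Required areal heat capacity C = Q / ΔT = 2.36×10^6 J/(m²·K).
Depth D = C / (ρ c_p) = 2.36×10^6 / (1750 × 1520) = 0.888 m.

0.89 m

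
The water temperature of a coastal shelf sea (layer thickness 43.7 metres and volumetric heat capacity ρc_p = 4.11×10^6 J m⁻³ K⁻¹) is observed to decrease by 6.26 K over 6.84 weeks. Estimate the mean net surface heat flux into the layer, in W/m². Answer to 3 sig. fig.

-272

Areal heat capacity C = ρc_p × D = 4.11×10^6 × 43.7 = 1.80×10^8 J/(m²·K).
Required heat per unit area: Q = C ΔT = 1.80×10^8 × -6.26 = -1.12×10^9 J/m².
Flux F = Q / Δt = -1.12×10^9 / 4.14×10^6 s = -272 W/m².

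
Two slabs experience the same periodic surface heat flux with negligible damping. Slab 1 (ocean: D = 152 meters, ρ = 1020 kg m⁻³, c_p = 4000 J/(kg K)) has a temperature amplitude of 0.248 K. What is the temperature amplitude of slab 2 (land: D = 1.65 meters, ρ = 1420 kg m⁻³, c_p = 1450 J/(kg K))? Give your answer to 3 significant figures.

45.3 K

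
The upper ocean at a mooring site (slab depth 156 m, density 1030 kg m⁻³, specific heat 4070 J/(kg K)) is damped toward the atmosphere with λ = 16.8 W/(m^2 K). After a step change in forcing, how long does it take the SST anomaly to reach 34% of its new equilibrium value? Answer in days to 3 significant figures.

Areal heat capacity C = ρ c_p D = 1030 × 4070 × 156 = 6.54×10^8 J/(m²·K).
τ = C / λ = 6.54×10^8 / 16.8 = 3.89×10^7 s.
Fraction reached: 1 − e^(−t/τ) = 0.34 ⇒ t = −τ ln(1 − 0.34) = τ × 0.416.
t = 1.62×10^7 s = 187 days.

187 days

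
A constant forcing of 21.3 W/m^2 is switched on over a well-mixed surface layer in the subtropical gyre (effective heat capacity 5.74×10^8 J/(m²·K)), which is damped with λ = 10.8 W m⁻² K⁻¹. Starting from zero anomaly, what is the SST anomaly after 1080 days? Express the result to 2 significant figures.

Areal heat capacity C = 5.74×10^8 J/(m²·K) (given).
τ = C / λ = 5.74×10^8 / 10.8 = 5.31×10^7 s.
Equilibrium anomaly ΔT_eq = F / λ = 21.3 / 10.8 = 1.97 K.
t = 1080 days = 9.33×10^7 s, so t/τ = 1.76.
ΔT(t) = ΔT_eq (1 − e^(−t/τ)) = 1.97 × (1 − e^−1.76) = 1.63 K.

1.6 K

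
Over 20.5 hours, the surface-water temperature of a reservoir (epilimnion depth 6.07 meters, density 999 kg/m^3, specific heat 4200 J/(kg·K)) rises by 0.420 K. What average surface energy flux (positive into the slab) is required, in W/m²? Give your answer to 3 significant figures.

145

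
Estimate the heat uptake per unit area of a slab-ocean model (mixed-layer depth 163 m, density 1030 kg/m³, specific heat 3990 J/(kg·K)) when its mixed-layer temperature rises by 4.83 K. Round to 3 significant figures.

3.24×10^9

Areal heat capacity C = ρ c_p D = 1030 × 3990 × 163 = 6.70×10^8 J/(m²·K).
ΔQ = C ΔT = 6.70×10^8 × 4.83 = 3.24×10^9 J/m².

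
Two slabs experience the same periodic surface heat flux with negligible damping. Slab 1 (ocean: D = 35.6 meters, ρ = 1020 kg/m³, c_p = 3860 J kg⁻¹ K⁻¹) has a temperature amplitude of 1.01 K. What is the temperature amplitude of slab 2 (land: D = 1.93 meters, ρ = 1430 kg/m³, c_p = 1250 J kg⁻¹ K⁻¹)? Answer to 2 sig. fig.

41 K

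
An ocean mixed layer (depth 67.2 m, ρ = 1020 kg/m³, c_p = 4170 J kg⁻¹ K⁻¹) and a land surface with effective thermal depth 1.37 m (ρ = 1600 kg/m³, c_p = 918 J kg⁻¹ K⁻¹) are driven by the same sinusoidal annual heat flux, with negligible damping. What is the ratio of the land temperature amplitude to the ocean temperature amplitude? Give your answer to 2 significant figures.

C_ocean = 1020 × 4170 × 67.2 = 2.86×10^8 J/(m²·K).
C_land = 1600 × 918 × 1.37 = 2.01×10^6 J/(m²·K).
Undamped amplitude ∝ 1/C, so A_land/A_ocean = C_ocean/C_land = 142.

140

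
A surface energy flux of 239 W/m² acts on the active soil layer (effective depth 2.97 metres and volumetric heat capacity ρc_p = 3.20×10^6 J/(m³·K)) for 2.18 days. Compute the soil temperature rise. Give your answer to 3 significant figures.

4.74 K

Areal heat capacity C = ρc_p × D = 3.20×10^6 × 2.97 = 9.50×10^6 J/(m²·K).
Net heat input Q = F Δt = 239 × (2.18 days × 86400 s/day) = 4.50×10^7 J/m².
ΔT = Q / C = 4.50×10^7 / 9.50×10^6 = 4.74 K.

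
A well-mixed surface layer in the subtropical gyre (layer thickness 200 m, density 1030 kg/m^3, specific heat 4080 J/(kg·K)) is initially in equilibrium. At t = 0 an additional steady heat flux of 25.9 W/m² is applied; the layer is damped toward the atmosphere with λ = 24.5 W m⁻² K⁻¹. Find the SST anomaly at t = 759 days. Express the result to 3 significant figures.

Areal heat capacity C = ρ c_p D = 1030 × 4080 × 200 = 8.40×10^8 J m⁻² K⁻¹.
τ = C / λ = 8.40×10^8 / 24.5 = 3.43×10^7 s.
Equilibrium anomaly ΔT_eq = F / λ = 25.9 / 24.5 = 1.06 K.
t = 759 days = 6.56×10^7 s, so t/τ = 1.91.
ΔT(t) = ΔT_eq (1 − e^(−t/τ)) = 1.06 × (1 − e^−1.91) = 0.901 K.

0.901 K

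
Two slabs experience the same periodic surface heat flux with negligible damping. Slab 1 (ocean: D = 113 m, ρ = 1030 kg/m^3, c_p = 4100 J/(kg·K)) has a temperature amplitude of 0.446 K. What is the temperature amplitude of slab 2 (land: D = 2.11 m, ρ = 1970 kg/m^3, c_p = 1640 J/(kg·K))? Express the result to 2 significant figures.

31 K

C_ocean = 4.77×10^8 J/(m²·K); C_land = 6.82×10^6 J/(m²·K).
A ∝ 1/C ⇒ A_land = A_ocean × C_ocean/C_land = 0.446 × 70.0 = 31.2 K.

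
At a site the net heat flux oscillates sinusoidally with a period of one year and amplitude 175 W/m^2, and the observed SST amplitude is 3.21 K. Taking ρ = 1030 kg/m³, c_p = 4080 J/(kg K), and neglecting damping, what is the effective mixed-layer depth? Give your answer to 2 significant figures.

65 m

ω = 2π / 3.15×10^7 s = 1.99×10^-7 s⁻¹.
Required C = F₀ / (A ω) = 175 / (3.21 × 1.99×10^-7) = 2.74×10^8 J/(m²·K).
D = C / (ρ c_p) = 2.74×10^8 / (1030 × 4080) = 65.1 m.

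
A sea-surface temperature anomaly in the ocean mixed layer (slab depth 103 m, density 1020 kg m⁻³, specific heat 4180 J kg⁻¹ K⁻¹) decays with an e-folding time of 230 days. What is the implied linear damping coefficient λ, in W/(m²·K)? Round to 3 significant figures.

Areal heat capacity C = ρ c_p D = 1020 × 4180 × 103 = 4.39×10^8 J m⁻² K⁻¹.
τ = 230 days = 1.99×10^7 s.
λ = C / τ = 4.39×10^8 / 1.99×10^7 = 22.1 W/(m²·K).

22.1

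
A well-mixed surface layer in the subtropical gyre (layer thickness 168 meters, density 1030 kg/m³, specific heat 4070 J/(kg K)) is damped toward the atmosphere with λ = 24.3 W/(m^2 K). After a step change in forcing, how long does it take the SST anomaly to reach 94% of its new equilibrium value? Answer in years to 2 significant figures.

Areal heat capacity C = ρ c_p D = 1030 × 4070 × 168 = 7.04×10^8 J m⁻² K⁻¹.
τ = C / λ = 7.04×10^8 / 24.3 = 2.90×10^7 s.
Fraction reached: 1 − e^(−t/τ) = 0.94 ⇒ t = −τ ln(1 − 0.94) = τ × 2.81.
t = 8.15×10^7 s = 2.58 years.

2.6 years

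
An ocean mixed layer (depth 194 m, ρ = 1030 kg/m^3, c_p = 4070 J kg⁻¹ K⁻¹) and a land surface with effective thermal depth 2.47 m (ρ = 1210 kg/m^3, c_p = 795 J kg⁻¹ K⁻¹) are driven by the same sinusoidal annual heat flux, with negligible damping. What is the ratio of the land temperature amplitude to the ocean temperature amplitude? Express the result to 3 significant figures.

342

C_ocean = 1030 × 4070 × 194 = 8.13×10^8 J/(m²·K).
C_land = 1210 × 795 × 2.47 = 2.38×10^6 J/(m²·K).
Undamped amplitude ∝ 1/C, so A_land/A_ocean = C_ocean/C_land = 342.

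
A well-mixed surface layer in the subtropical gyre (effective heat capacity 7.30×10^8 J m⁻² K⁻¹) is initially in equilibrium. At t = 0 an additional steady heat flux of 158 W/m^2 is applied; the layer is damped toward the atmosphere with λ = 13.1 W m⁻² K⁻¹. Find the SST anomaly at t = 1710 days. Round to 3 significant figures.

Areal heat capacity C = 7.30×10^8 J m⁻² K⁻¹ (given).
τ = C / λ = 7.30×10^8 / 13.1 = 5.57×10^7 s.
Equilibrium anomaly ΔT_eq = F / λ = 158 / 13.1 = 12.1 K.
t = 1710 days = 1.48×10^8 s, so t/τ = 2.65.
ΔT(t) = ΔT_eq (1 − e^(−t/τ)) = 12.1 × (1 − e^−2.65) = 11.2 K.

11.2 K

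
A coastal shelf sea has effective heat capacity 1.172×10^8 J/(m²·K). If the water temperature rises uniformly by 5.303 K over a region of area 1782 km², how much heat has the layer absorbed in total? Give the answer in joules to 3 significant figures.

Areal heat capacity C = 1.172×10^8 J/(m²·K) (given).
Heat per unit area: q = C ΔT = 1.17×10^8 × 5.303 = 6.22×10^8 J/m².
Total heat: Q = q × A = 6.22×10^8 × (1782 × 10⁶ m²) = 1.11×10^18 J.

1.11×10^18 J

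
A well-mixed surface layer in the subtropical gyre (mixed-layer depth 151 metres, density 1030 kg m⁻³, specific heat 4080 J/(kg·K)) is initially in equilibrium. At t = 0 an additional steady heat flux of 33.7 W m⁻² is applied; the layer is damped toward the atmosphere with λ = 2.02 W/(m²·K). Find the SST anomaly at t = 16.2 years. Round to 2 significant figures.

13 K

Areal heat capacity C = ρ c_p D = 1030 × 4080 × 151 = 6.35×10^8 J/(m²·K).
τ = C / λ = 6.35×10^8 / 2.02 = 3.14×10^8 s.
Equilibrium anomaly ΔT_eq = F / λ = 33.7 / 2.02 = 16.7 K.
t = 16.2 years = 5.11×10^8 s, so t/τ = 1.63.
ΔT(t) = ΔT_eq (1 − e^(−t/τ)) = 16.7 × (1 − e^−1.63) = 13.4 K.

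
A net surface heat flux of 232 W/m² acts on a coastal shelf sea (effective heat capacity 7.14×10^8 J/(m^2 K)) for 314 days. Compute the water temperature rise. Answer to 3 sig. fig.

8.82 K

Areal heat capacity C = 7.14×10^8 J/(m^2 K) (given).
Net heat input Q = F Δt = 232 × (314 days × 86400 s/day) = 6.29×10^9 J/m².
ΔT = Q / C = 6.29×10^9 / 7.14×10^8 = 8.82 K.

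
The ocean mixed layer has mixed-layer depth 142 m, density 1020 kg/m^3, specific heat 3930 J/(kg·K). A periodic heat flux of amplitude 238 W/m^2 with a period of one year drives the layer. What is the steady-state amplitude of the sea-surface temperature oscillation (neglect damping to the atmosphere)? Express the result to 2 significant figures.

2.1 K

Areal heat capacity C = ρ c_p D = 1020 × 3930 × 142 = 5.69×10^8 J/(m²·K).
Angular frequency ω = 2π / T = 2π / 3.15×10^7 s = 1.99×10^-7 s⁻¹.
Cω = 5.69×10^8 × 1.99×10^-7 = 113 W/(m²·K).
Amplitude A = F₀ / (Cω) = 238 / 113 = 2.10 K.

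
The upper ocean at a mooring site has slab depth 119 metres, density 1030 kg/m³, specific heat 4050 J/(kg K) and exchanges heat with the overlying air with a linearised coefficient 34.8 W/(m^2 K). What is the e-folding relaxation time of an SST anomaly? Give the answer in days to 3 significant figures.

Areal heat capacity C = ρ c_p D = 1030 × 4050 × 119 = 4.96×10^8 J/(m²·K).
Relaxation time τ = C / λ = 4.96×10^8 / 34.8 = 1.43×10^7 s.
In days: 1.43×10^7 s / (86400 s/day) = 165 days.

165 days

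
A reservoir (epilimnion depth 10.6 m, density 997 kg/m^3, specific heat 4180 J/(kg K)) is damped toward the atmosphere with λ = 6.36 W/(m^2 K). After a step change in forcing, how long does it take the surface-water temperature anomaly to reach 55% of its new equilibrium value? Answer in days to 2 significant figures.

Areal heat capacity C = ρ c_p D = 997 × 4180 × 10.6 = 4.42×10^7 J/(m^2 K).
τ = C / λ = 4.42×10^7 / 6.36 = 6.95×10^6 s.
Fraction reached: 1 − e^(−t/τ) = 0.55 ⇒ t = −τ ln(1 − 0.55) = τ × 0.799.
t = 5.55×10^6 s = 64.2 days.

64 days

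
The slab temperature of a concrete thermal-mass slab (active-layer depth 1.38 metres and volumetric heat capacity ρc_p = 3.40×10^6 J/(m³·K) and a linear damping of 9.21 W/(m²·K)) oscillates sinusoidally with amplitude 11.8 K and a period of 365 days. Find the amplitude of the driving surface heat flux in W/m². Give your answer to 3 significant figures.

Areal heat capacity C = ρc_p × D = 3.40×10^6 × 1.38 = 4.69×10^6 J m⁻² K⁻¹.
ω = 2π / 3.15×10^7 s = 1.99×10^-7 s⁻¹.
√((Cω)² + λ²) = √((0.935)² + 9.21²) = 9.26 W/(m²·K).
F₀ = A × √((Cω)²+λ²) = 11.8 × 9.26 = 109 W/m².

109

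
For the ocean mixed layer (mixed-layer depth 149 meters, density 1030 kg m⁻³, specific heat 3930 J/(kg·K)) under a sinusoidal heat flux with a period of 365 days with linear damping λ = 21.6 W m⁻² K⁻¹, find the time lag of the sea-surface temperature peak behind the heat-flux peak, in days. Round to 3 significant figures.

80.9 days

Areal heat capacity C = ρ c_p D = 1030 × 3930 × 149 = 6.03×10^8 J m⁻² K⁻¹.
ω = 2π / 3.15×10^7 s = 1.99×10^-7 s⁻¹.
Phase lag φ = arctan(Cω/λ) = arctan(120/21.6) = 1.39 rad.
Time lag = φ / ω = 1.39 / 1.99×10^-7 = 6.99×10^6 s = 80.9 days.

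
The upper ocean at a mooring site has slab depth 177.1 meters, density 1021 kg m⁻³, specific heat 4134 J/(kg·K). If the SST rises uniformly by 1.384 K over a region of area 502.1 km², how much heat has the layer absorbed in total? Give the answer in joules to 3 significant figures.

5.19×10^17 J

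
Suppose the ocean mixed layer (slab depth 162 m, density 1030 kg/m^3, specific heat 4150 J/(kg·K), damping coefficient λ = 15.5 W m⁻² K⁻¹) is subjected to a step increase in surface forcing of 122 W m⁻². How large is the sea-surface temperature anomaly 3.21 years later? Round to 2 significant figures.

7.1 K

Areal heat capacity C = ρ c_p D = 1030 × 4150 × 162 = 6.92×10^8 J/(m^2 K).
τ = C / λ = 6.92×10^8 / 15.5 = 4.47×10^7 s.
Equilibrium anomaly ΔT_eq = F / λ = 122 / 15.5 = 7.87 K.
t = 3.21 years = 1.01×10^8 s, so t/τ = 2.27.
ΔT(t) = ΔT_eq (1 − e^(−t/τ)) = 7.87 × (1 − e^−2.27) = 7.06 K.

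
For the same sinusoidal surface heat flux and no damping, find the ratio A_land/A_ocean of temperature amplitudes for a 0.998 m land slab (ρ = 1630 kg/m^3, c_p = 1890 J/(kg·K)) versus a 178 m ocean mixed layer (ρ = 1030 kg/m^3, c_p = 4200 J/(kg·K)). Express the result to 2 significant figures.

250

C_ocean = 1030 × 4200 × 178 = 7.70×10^8 J/(m²·K).
C_land = 1630 × 1890 × 0.998 = 3.07×10^6 J/(m²·K).
Undamped amplitude ∝ 1/C, so A_land/A_ocean = C_ocean/C_land = 250.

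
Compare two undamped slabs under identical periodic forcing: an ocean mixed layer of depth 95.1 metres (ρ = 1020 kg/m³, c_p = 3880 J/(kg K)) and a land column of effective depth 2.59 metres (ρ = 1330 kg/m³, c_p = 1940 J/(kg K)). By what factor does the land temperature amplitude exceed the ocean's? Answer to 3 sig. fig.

56.3

C_ocean = 1020 × 3880 × 95.1 = 3.76×10^8 J/(m²·K).
C_land = 1330 × 1940 × 2.59 = 6.68×10^6 J/(m²·K).
Undamped amplitude ∝ 1/C, so A_land/A_ocean = C_ocean/C_land = 56.3.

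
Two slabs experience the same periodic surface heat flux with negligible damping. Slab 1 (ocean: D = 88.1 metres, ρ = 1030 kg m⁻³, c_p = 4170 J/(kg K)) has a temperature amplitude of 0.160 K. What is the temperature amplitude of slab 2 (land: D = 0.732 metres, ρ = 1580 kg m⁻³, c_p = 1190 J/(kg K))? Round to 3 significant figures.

C_ocean = 3.78×10^8 J/(m²·K); C_land = 1.38×10^6 J/(m²·K).
A ∝ 1/C ⇒ A_land = A_ocean × C_ocean/C_land = 0.160 × 275 = 44.0 K.

44.0 K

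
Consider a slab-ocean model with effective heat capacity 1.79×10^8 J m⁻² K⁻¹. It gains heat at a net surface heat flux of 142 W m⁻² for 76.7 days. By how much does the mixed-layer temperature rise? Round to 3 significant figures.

Areal heat capacity C = 1.79×10^8 J m⁻² K⁻¹ (given).
Net heat input Q = F Δt = 142 × (76.7 days × 86400 s/day) = 9.41×10^8 J/m².
ΔT = Q / C = 9.41×10^8 / 1.79×10^8 = 5.26 K.

5.26 K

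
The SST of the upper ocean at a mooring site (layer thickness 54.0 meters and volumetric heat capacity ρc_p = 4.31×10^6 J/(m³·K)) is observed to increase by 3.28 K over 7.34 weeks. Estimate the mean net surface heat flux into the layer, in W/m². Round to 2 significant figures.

170

Areal heat capacity C = ρc_p × D = 4.31×10^6 × 54.0 = 2.33×10^8 J/(m^2 K).
Required heat per unit area: Q = C ΔT = 2.33×10^8 × 3.28 = 7.63×10^8 J/m².
Flux F = Q / Δt = 7.63×10^8 / 4.44×10^6 s = 172 W/m².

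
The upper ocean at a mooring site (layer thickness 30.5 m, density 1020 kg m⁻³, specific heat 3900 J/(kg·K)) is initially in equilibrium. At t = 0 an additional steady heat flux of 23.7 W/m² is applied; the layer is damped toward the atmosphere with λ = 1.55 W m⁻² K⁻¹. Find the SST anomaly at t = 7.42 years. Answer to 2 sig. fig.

15 K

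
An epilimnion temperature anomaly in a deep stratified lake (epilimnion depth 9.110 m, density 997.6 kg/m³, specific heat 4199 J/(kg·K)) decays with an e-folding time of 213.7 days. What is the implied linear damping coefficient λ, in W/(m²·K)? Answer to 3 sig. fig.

Areal heat capacity C = ρ c_p D = 997.6 × 4199 × 9.110 = 3.82×10^7 J m⁻² K⁻¹.
τ = 213.7 days = 1.85×10^7 s.
λ = C / τ = 3.82×10^7 / 1.85×10^7 = 2.07 W/(m²·K).

2.07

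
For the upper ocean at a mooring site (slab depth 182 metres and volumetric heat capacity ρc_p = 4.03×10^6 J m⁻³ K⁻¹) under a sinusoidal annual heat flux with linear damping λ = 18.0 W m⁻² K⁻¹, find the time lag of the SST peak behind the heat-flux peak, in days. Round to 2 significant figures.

84 days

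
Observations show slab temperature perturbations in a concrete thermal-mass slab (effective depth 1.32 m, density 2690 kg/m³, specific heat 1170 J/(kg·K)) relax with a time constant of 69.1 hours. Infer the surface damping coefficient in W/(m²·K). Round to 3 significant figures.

16.7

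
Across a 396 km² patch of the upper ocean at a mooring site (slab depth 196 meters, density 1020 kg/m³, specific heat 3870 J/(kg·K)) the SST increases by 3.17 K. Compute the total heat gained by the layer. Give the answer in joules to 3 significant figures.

Areal heat capacity C = ρ c_p D = 1020 × 3870 × 196 = 7.74×10^8 J/(m^2 K).
Heat per unit area: q = C ΔT = 7.74×10^8 × 3.17 = 2.45×10^9 J/m².
Total heat: Q = q × A = 2.45×10^9 × (396 × 10⁶ m²) = 9.71×10^17 J.

9.71×10^17 J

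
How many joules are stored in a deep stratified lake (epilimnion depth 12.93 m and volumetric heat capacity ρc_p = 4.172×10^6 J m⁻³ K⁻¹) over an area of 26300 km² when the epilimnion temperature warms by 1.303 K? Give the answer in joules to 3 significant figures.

Areal heat capacity C = ρc_p × D = 4.172×10^6 × 12.93 = 5.39×10^7 J m⁻² K⁻¹.
Heat per unit area: q = C ΔT = 5.39×10^7 × 1.303 = 7.03×10^7 J/m².
Total heat: Q = q × A = 7.03×10^7 × (26300 × 10⁶ m²) = 1.85×10^18 J.

1.85×10^18 J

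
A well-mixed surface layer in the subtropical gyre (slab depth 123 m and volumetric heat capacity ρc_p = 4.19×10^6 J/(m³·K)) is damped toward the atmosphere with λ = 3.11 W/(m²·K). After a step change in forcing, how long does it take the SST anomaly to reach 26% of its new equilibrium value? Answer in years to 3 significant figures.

Areal heat capacity C = ρc_p × D = 4.19×10^6 × 123 = 5.15×10^8 J/(m^2 K).
τ = C / λ = 5.15×10^8 / 3.11 = 1.66×10^8 s.
Fraction reached: 1 − e^(−t/τ) = 0.26 ⇒ t = −τ ln(1 − 0.26) = τ × 0.301.
t = 4.99×10^7 s = 1.58 years.

1.58 years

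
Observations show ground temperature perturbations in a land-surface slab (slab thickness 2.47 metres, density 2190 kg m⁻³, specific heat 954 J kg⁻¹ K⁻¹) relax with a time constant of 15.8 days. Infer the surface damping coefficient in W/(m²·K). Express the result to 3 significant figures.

Areal heat capacity C = ρ c_p D = 2190 × 954 × 2.47 = 5.16×10^6 J m⁻² K⁻¹.
τ = 15.8 days = 1.37×10^6 s.
λ = C / τ = 5.16×10^6 / 1.37×10^6 = 3.78 W/(m²·K).

3.78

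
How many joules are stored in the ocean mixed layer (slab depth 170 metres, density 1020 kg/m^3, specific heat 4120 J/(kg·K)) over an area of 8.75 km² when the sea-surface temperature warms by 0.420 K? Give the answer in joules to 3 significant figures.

2.63×10^15 J

Areal heat capacity C = ρ c_p D = 1020 × 4120 × 170 = 7.14×10^8 J/(m^2 K).
Heat per unit area: q = C ΔT = 7.14×10^8 × 0.420 = 3.00×10^8 J/m².
Total heat: Q = q × A = 3.00×10^8 × (8.75 × 10⁶ m²) = 2.63×10^15 J.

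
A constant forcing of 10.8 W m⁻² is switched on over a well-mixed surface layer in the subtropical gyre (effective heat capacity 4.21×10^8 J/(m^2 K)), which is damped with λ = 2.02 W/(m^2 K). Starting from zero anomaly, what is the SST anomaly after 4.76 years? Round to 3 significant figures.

Areal heat capacity C = 4.21×10^8 J/(m^2 K) (given).
τ = C / λ = 4.21×10^8 / 2.02 = 2.08×10^8 s.
Equilibrium anomaly ΔT_eq = F / λ = 10.8 / 2.02 = 5.35 K.
t = 4.76 years = 1.50×10^8 s, so t/τ = 0.721.
ΔT(t) = ΔT_eq (1 − e^(−t/τ)) = 5.35 × (1 − e^−0.721) = 2.75 K.

2.75 K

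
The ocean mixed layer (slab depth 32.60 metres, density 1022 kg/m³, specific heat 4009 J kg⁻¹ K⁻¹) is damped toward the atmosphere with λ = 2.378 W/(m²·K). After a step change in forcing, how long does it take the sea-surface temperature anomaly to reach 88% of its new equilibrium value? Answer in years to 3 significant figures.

Areal heat capacity C = ρ c_p D = 1022 × 4009 × 32.60 = 1.34×10^8 J/(m²·K).
τ = C / λ = 1.34×10^8 / 2.378 = 5.62×10^7 s.
Fraction reached: 1 − e^(−t/τ) = 0.88 ⇒ t = −τ ln(1 − 0.88) = τ × 2.12.
t = 1.19×10^8 s = 3.77 years.

3.77 years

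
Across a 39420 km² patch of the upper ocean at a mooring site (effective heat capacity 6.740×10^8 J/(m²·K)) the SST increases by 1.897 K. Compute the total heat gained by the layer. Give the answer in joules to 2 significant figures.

5.0×10^19 J

Areal heat capacity C = 6.740×10^8 J/(m²·K) (given).
Heat per unit area: q = C ΔT = 6.74×10^8 × 1.897 = 1.28×10^9 J/m².
Total heat: Q = q × A = 1.28×10^9 × (39420 × 10⁶ m²) = 5.04×10^19 J.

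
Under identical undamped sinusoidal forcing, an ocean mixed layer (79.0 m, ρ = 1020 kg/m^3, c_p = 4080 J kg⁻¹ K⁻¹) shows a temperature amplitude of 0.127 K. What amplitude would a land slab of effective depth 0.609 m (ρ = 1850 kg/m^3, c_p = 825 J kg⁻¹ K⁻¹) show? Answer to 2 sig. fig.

45 K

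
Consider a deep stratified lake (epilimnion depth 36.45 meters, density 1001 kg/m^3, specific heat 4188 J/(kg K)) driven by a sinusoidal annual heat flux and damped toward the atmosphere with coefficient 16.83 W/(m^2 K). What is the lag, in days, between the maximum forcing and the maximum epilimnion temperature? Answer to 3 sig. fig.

Areal heat capacity C = ρ c_p D = 1001 × 4188 × 36.45 = 1.53×10^8 J m⁻² K⁻¹.
ω = 2π / 3.15×10^7 s = 1.99×10^-7 s⁻¹.
Phase lag φ = arctan(Cω/λ) = arctan(30.4/16.83) = 1.07 rad.
Time lag = φ / ω = 1.07 / 1.99×10^-7 = 5.35×10^6 s = 61.9 days.

61.9 days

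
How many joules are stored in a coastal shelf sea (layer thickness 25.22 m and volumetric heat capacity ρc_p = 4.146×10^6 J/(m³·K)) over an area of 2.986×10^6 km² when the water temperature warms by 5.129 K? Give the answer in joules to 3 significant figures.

1.60×10^21 J

Areal heat capacity C = ρc_p × D = 4.146×10^6 × 25.22 = 1.05×10^8 J m⁻² K⁻¹.
Heat per unit area: q = C ΔT = 1.05×10^8 × 5.129 = 5.36×10^8 J/m².
Total heat: Q = q × A = 5.36×10^8 × (2.986×10^6 × 10⁶ m²) = 1.60×10^21 J.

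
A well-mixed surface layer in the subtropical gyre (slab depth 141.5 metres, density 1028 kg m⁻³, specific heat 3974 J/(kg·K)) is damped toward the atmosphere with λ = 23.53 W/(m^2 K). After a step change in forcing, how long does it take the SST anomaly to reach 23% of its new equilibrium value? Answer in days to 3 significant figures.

74.3 days

Areal heat capacity C = ρ c_p D = 1028 × 3974 × 141.5 = 5.78×10^8 J/(m^2 K).
τ = C / λ = 5.78×10^8 / 23.53 = 2.46×10^7 s.
Fraction reached: 1 − e^(−t/τ) = 0.23 ⇒ t = −τ ln(1 − 0.23) = τ × 0.261.
t = 6.42×10^6 s = 74.3 days.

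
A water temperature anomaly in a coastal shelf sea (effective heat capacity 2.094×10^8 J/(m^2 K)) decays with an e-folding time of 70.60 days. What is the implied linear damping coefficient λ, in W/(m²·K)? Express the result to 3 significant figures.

34.3

Areal heat capacity C = 2.094×10^8 J/(m^2 K) (given).
τ = 70.60 days = 6.10×10^6 s.
λ = C / τ = 2.09×10^8 / 6.10×10^6 = 34.3 W/(m²·K).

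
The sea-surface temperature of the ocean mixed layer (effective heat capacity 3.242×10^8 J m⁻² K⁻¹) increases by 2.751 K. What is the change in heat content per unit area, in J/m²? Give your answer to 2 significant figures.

8.9×10^8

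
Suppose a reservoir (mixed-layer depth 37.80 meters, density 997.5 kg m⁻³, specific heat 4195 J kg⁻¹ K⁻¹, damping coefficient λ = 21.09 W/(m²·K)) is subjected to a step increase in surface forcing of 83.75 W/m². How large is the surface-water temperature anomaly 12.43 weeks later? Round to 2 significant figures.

2.5 K

Areal heat capacity C = ρ c_p D = 997.5 × 4195 × 37.80 = 1.58×10^8 J m⁻² K⁻¹.
τ = C / λ = 1.58×10^8 / 21.09 = 7.50×10^6 s.
Equilibrium anomaly ΔT_eq = F / λ = 83.75 / 21.09 = 3.97 K.
t = 12.43 weeks = 7.52×10^6 s, so t/τ = 1.00.
ΔT(t) = ΔT_eq (1 − e^(−t/τ)) = 3.97 × (1 − e^−1.00) = 2.51 K.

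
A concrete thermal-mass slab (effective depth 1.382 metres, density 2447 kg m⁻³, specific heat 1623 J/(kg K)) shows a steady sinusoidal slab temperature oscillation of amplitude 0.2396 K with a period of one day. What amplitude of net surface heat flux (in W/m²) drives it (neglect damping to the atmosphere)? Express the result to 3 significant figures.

95.6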